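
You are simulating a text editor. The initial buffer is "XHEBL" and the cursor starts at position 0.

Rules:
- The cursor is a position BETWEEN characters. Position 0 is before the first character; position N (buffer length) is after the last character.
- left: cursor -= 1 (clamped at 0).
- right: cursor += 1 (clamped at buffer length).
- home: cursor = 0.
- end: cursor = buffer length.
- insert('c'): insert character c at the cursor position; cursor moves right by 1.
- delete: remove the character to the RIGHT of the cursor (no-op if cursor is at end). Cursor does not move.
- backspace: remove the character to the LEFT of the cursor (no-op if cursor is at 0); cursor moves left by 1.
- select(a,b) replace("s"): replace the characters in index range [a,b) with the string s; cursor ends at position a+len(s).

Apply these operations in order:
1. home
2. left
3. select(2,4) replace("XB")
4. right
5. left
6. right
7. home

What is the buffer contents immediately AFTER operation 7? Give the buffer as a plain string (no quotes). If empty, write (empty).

After op 1 (home): buf='XHEBL' cursor=0
After op 2 (left): buf='XHEBL' cursor=0
After op 3 (select(2,4) replace("XB")): buf='XHXBL' cursor=4
After op 4 (right): buf='XHXBL' cursor=5
After op 5 (left): buf='XHXBL' cursor=4
After op 6 (right): buf='XHXBL' cursor=5
After op 7 (home): buf='XHXBL' cursor=0

Answer: XHXBL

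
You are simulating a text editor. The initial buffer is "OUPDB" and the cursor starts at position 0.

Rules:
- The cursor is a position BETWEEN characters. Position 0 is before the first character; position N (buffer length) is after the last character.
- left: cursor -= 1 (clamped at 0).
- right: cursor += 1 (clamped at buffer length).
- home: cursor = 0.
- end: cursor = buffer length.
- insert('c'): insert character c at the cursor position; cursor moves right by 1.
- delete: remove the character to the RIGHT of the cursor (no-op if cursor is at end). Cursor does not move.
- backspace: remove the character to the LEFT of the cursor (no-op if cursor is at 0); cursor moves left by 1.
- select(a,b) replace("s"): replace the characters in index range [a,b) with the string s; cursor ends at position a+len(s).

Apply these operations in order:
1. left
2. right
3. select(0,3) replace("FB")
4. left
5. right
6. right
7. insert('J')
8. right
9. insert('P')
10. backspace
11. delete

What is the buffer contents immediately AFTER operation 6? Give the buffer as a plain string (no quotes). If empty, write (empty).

After op 1 (left): buf='OUPDB' cursor=0
After op 2 (right): buf='OUPDB' cursor=1
After op 3 (select(0,3) replace("FB")): buf='FBDB' cursor=2
After op 4 (left): buf='FBDB' cursor=1
After op 5 (right): buf='FBDB' cursor=2
After op 6 (right): buf='FBDB' cursor=3

Answer: FBDB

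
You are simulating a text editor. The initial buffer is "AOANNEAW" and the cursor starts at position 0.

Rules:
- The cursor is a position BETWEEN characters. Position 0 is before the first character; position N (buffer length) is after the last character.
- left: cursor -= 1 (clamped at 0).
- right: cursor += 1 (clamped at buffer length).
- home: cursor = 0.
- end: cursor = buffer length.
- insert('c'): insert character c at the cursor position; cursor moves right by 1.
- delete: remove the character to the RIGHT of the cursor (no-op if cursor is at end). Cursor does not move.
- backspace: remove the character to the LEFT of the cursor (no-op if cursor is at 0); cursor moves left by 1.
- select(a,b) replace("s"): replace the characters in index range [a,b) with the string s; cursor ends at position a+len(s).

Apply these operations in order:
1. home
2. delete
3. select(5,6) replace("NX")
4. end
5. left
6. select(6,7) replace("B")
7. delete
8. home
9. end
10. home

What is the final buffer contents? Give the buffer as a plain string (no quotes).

Answer: OANNENB

Derivation:
After op 1 (home): buf='AOANNEAW' cursor=0
After op 2 (delete): buf='OANNEAW' cursor=0
After op 3 (select(5,6) replace("NX")): buf='OANNENXW' cursor=7
After op 4 (end): buf='OANNENXW' cursor=8
After op 5 (left): buf='OANNENXW' cursor=7
After op 6 (select(6,7) replace("B")): buf='OANNENBW' cursor=7
After op 7 (delete): buf='OANNENB' cursor=7
After op 8 (home): buf='OANNENB' cursor=0
After op 9 (end): buf='OANNENB' cursor=7
After op 10 (home): buf='OANNENB' cursor=0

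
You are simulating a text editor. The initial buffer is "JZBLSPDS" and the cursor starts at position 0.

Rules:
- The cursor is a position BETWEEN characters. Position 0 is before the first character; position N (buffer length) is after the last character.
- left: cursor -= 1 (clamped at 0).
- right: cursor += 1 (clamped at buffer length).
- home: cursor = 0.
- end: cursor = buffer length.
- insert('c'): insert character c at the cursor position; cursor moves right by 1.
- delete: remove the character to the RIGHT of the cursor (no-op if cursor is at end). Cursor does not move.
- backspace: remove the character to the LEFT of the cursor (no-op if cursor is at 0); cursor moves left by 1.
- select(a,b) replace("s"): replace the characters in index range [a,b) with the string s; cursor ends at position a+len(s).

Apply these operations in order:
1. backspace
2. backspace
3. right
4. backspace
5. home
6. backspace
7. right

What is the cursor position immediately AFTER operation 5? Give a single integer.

After op 1 (backspace): buf='JZBLSPDS' cursor=0
After op 2 (backspace): buf='JZBLSPDS' cursor=0
After op 3 (right): buf='JZBLSPDS' cursor=1
After op 4 (backspace): buf='ZBLSPDS' cursor=0
After op 5 (home): buf='ZBLSPDS' cursor=0

Answer: 0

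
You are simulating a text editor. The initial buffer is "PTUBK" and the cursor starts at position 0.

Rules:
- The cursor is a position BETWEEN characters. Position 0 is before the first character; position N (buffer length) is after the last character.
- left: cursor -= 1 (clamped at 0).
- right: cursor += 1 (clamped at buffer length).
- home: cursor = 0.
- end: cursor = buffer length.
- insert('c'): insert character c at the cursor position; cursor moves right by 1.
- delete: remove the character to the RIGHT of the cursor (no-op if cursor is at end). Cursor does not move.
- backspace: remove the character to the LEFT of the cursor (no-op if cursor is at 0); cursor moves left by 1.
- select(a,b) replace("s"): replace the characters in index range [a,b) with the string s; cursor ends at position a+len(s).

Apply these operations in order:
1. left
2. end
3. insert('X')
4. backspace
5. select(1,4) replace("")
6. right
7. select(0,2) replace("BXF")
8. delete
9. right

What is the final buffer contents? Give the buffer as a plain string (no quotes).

After op 1 (left): buf='PTUBK' cursor=0
After op 2 (end): buf='PTUBK' cursor=5
After op 3 (insert('X')): buf='PTUBKX' cursor=6
After op 4 (backspace): buf='PTUBK' cursor=5
After op 5 (select(1,4) replace("")): buf='PK' cursor=1
After op 6 (right): buf='PK' cursor=2
After op 7 (select(0,2) replace("BXF")): buf='BXF' cursor=3
After op 8 (delete): buf='BXF' cursor=3
After op 9 (right): buf='BXF' cursor=3

Answer: BXF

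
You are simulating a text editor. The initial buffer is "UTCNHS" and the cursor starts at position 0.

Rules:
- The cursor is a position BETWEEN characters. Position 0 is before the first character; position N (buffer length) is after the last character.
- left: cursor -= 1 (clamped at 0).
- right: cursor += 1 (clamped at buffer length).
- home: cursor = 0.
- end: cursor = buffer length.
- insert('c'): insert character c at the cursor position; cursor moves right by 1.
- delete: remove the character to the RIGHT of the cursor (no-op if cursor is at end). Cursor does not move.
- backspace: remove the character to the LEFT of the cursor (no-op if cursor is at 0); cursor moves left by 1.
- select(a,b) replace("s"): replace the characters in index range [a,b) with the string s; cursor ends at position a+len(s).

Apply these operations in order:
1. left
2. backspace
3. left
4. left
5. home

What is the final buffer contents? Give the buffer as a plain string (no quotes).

Answer: UTCNHS

Derivation:
After op 1 (left): buf='UTCNHS' cursor=0
After op 2 (backspace): buf='UTCNHS' cursor=0
After op 3 (left): buf='UTCNHS' cursor=0
After op 4 (left): buf='UTCNHS' cursor=0
After op 5 (home): buf='UTCNHS' cursor=0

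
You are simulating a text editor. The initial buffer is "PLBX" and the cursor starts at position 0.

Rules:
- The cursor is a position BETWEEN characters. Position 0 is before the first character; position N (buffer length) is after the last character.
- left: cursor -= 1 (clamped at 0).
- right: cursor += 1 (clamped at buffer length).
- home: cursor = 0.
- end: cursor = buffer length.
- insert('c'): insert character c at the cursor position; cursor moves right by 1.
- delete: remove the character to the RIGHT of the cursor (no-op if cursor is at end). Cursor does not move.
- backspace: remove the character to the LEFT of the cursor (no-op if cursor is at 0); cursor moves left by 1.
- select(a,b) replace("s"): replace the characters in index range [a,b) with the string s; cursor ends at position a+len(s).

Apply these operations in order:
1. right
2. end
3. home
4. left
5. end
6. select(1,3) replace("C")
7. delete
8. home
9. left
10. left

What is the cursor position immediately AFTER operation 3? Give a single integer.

Answer: 0

Derivation:
After op 1 (right): buf='PLBX' cursor=1
After op 2 (end): buf='PLBX' cursor=4
After op 3 (home): buf='PLBX' cursor=0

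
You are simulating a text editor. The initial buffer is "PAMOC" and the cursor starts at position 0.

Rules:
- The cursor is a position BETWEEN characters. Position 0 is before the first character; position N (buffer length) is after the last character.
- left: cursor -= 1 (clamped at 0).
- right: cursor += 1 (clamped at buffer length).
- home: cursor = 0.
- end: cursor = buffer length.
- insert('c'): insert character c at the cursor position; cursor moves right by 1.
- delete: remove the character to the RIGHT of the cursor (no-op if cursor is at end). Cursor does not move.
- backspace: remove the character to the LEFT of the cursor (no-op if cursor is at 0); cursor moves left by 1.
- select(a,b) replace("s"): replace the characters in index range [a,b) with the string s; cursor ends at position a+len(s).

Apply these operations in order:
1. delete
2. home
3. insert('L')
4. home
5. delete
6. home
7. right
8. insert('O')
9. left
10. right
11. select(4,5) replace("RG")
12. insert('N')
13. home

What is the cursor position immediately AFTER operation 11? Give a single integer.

Answer: 6

Derivation:
After op 1 (delete): buf='AMOC' cursor=0
After op 2 (home): buf='AMOC' cursor=0
After op 3 (insert('L')): buf='LAMOC' cursor=1
After op 4 (home): buf='LAMOC' cursor=0
After op 5 (delete): buf='AMOC' cursor=0
After op 6 (home): buf='AMOC' cursor=0
After op 7 (right): buf='AMOC' cursor=1
After op 8 (insert('O')): buf='AOMOC' cursor=2
After op 9 (left): buf='AOMOC' cursor=1
After op 10 (right): buf='AOMOC' cursor=2
After op 11 (select(4,5) replace("RG")): buf='AOMORG' cursor=6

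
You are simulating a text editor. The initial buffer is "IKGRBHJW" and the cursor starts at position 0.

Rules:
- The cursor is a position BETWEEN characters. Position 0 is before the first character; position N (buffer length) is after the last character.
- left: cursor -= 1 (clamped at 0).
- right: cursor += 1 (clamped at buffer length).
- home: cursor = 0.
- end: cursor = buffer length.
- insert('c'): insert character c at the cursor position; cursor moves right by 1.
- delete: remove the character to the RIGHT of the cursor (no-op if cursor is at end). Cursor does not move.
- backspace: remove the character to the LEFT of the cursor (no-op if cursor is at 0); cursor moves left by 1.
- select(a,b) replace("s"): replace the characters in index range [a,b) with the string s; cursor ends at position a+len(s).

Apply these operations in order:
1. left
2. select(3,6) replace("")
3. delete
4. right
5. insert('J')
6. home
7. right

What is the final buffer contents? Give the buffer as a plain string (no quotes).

Answer: IKGWJ

Derivation:
After op 1 (left): buf='IKGRBHJW' cursor=0
After op 2 (select(3,6) replace("")): buf='IKGJW' cursor=3
After op 3 (delete): buf='IKGW' cursor=3
After op 4 (right): buf='IKGW' cursor=4
After op 5 (insert('J')): buf='IKGWJ' cursor=5
After op 6 (home): buf='IKGWJ' cursor=0
After op 7 (right): buf='IKGWJ' cursor=1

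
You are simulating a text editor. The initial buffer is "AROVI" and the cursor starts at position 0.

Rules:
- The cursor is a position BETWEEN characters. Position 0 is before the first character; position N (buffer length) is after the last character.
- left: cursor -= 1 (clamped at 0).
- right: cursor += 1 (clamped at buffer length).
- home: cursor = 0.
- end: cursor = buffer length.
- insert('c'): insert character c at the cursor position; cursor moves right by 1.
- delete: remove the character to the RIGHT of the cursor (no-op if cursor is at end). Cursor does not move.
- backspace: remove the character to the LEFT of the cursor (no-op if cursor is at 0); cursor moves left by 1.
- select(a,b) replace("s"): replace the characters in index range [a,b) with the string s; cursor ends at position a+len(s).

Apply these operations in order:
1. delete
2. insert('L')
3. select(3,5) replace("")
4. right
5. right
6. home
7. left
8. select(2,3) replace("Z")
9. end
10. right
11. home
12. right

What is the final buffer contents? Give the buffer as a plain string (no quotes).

After op 1 (delete): buf='ROVI' cursor=0
After op 2 (insert('L')): buf='LROVI' cursor=1
After op 3 (select(3,5) replace("")): buf='LRO' cursor=3
After op 4 (right): buf='LRO' cursor=3
After op 5 (right): buf='LRO' cursor=3
After op 6 (home): buf='LRO' cursor=0
After op 7 (left): buf='LRO' cursor=0
After op 8 (select(2,3) replace("Z")): buf='LRZ' cursor=3
After op 9 (end): buf='LRZ' cursor=3
After op 10 (right): buf='LRZ' cursor=3
After op 11 (home): buf='LRZ' cursor=0
After op 12 (right): buf='LRZ' cursor=1

Answer: LRZ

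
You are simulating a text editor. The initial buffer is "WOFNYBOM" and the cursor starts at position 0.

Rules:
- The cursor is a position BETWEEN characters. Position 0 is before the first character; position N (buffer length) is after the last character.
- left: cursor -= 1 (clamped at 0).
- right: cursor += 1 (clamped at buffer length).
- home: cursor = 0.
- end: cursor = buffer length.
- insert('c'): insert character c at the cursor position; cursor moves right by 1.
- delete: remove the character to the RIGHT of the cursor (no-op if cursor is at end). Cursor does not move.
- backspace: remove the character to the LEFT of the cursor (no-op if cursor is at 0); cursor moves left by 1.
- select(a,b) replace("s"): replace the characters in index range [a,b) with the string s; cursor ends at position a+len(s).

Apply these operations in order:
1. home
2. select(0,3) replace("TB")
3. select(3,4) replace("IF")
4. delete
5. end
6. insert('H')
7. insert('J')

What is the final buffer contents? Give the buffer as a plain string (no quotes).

After op 1 (home): buf='WOFNYBOM' cursor=0
After op 2 (select(0,3) replace("TB")): buf='TBNYBOM' cursor=2
After op 3 (select(3,4) replace("IF")): buf='TBNIFBOM' cursor=5
After op 4 (delete): buf='TBNIFOM' cursor=5
After op 5 (end): buf='TBNIFOM' cursor=7
After op 6 (insert('H')): buf='TBNIFOMH' cursor=8
After op 7 (insert('J')): buf='TBNIFOMHJ' cursor=9

Answer: TBNIFOMHJ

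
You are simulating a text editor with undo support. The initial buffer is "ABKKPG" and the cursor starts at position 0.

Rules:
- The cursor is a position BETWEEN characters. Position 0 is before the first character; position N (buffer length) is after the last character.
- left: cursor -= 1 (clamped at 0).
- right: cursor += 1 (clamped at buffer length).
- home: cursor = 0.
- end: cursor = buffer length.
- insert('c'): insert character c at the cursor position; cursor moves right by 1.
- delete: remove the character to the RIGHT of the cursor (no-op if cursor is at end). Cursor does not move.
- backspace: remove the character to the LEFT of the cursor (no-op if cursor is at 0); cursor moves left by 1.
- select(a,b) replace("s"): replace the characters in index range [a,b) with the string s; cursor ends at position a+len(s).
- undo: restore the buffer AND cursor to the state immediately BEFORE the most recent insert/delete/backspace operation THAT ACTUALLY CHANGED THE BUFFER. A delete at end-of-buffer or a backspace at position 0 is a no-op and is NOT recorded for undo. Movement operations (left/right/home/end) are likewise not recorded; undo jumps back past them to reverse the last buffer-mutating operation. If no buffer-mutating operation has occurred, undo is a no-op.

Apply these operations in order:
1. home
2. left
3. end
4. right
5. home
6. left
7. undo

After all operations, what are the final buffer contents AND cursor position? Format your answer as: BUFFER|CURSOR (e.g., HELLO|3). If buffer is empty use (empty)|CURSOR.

After op 1 (home): buf='ABKKPG' cursor=0
After op 2 (left): buf='ABKKPG' cursor=0
After op 3 (end): buf='ABKKPG' cursor=6
After op 4 (right): buf='ABKKPG' cursor=6
After op 5 (home): buf='ABKKPG' cursor=0
After op 6 (left): buf='ABKKPG' cursor=0
After op 7 (undo): buf='ABKKPG' cursor=0

Answer: ABKKPG|0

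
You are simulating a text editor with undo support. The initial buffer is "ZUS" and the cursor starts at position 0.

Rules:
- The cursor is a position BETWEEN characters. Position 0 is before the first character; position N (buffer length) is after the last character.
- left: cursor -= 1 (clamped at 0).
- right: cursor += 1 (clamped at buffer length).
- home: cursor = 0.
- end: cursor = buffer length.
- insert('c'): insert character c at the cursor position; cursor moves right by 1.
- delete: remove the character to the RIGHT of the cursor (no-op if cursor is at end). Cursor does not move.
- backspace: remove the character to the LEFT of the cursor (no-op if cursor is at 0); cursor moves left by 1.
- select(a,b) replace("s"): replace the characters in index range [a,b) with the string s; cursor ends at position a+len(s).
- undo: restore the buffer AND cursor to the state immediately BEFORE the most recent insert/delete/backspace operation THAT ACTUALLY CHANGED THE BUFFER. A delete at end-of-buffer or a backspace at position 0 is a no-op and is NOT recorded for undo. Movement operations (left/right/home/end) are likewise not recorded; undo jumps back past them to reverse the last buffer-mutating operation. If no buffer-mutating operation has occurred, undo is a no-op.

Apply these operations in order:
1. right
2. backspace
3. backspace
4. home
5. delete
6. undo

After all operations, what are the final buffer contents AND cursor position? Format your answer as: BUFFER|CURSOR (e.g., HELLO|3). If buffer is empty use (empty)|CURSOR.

After op 1 (right): buf='ZUS' cursor=1
After op 2 (backspace): buf='US' cursor=0
After op 3 (backspace): buf='US' cursor=0
After op 4 (home): buf='US' cursor=0
After op 5 (delete): buf='S' cursor=0
After op 6 (undo): buf='US' cursor=0

Answer: US|0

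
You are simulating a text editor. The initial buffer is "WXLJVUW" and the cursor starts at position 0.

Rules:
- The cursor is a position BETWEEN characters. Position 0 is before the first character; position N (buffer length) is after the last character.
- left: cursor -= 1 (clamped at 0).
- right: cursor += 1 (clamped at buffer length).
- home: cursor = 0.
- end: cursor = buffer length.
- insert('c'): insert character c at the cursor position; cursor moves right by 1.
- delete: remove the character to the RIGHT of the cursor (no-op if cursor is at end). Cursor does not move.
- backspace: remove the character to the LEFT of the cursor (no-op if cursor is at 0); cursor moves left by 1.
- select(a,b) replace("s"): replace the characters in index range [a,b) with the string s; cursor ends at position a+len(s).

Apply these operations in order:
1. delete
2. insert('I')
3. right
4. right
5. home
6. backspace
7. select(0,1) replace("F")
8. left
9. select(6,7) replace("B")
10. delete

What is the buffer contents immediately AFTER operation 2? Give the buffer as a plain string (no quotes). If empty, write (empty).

Answer: IXLJVUW

Derivation:
After op 1 (delete): buf='XLJVUW' cursor=0
After op 2 (insert('I')): buf='IXLJVUW' cursor=1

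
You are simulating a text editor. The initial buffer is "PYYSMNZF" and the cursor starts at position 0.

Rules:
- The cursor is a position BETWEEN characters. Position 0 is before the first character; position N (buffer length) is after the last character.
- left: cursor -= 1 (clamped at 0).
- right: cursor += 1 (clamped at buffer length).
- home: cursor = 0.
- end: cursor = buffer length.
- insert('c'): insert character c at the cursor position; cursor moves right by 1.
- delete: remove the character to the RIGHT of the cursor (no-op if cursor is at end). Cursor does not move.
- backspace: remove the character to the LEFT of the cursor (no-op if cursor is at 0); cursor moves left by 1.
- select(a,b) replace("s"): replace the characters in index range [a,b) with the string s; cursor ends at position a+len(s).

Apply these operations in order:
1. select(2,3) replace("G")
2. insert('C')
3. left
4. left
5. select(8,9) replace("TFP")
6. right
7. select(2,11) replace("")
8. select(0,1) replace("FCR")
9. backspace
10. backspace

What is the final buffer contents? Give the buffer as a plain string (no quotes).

After op 1 (select(2,3) replace("G")): buf='PYGSMNZF' cursor=3
After op 2 (insert('C')): buf='PYGCSMNZF' cursor=4
After op 3 (left): buf='PYGCSMNZF' cursor=3
After op 4 (left): buf='PYGCSMNZF' cursor=2
After op 5 (select(8,9) replace("TFP")): buf='PYGCSMNZTFP' cursor=11
After op 6 (right): buf='PYGCSMNZTFP' cursor=11
After op 7 (select(2,11) replace("")): buf='PY' cursor=2
After op 8 (select(0,1) replace("FCR")): buf='FCRY' cursor=3
After op 9 (backspace): buf='FCY' cursor=2
After op 10 (backspace): buf='FY' cursor=1

Answer: FY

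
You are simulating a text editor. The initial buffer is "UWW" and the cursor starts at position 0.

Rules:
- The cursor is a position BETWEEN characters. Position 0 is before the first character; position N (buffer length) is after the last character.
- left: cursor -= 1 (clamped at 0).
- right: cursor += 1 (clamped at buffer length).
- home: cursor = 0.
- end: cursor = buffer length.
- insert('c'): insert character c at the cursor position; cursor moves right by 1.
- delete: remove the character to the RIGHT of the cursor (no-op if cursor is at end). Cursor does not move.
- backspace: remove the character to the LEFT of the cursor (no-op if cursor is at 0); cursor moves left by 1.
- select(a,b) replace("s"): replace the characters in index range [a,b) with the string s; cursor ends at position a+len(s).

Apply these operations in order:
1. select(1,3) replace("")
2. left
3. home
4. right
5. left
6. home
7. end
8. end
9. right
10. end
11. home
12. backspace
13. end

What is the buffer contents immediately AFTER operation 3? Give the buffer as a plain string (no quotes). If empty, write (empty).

Answer: U

Derivation:
After op 1 (select(1,3) replace("")): buf='U' cursor=1
After op 2 (left): buf='U' cursor=0
After op 3 (home): buf='U' cursor=0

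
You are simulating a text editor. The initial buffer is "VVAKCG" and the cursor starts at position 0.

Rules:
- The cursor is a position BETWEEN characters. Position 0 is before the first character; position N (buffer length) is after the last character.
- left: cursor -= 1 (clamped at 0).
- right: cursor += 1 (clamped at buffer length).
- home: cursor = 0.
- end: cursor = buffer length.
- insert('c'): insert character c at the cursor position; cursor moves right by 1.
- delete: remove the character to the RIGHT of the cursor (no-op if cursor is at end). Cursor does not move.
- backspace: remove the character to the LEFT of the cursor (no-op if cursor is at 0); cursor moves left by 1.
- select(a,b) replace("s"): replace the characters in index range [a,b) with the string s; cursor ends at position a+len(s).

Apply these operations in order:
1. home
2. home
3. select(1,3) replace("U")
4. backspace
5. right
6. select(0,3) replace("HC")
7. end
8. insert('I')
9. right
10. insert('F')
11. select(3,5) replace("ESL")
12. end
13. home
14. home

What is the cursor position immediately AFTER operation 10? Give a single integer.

Answer: 5

Derivation:
After op 1 (home): buf='VVAKCG' cursor=0
After op 2 (home): buf='VVAKCG' cursor=0
After op 3 (select(1,3) replace("U")): buf='VUKCG' cursor=2
After op 4 (backspace): buf='VKCG' cursor=1
After op 5 (right): buf='VKCG' cursor=2
After op 6 (select(0,3) replace("HC")): buf='HCG' cursor=2
After op 7 (end): buf='HCG' cursor=3
After op 8 (insert('I')): buf='HCGI' cursor=4
After op 9 (right): buf='HCGI' cursor=4
After op 10 (insert('F')): buf='HCGIF' cursor=5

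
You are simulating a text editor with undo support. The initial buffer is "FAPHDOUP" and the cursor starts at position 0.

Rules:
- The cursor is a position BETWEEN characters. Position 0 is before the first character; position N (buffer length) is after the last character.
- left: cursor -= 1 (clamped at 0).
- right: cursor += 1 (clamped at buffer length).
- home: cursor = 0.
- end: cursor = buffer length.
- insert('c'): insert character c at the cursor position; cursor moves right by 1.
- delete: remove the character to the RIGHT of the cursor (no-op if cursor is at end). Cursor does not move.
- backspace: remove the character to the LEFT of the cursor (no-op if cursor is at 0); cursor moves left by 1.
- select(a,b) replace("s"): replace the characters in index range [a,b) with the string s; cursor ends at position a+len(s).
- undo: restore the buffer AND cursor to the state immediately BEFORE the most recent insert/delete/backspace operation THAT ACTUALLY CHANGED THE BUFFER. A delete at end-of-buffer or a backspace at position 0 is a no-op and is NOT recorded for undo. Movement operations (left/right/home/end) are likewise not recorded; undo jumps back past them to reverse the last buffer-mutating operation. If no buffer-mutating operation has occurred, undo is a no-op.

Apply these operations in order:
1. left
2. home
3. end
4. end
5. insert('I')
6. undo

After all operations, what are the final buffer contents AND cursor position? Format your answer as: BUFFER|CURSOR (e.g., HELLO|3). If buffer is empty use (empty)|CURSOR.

After op 1 (left): buf='FAPHDOUP' cursor=0
After op 2 (home): buf='FAPHDOUP' cursor=0
After op 3 (end): buf='FAPHDOUP' cursor=8
After op 4 (end): buf='FAPHDOUP' cursor=8
After op 5 (insert('I')): buf='FAPHDOUPI' cursor=9
After op 6 (undo): buf='FAPHDOUP' cursor=8

Answer: FAPHDOUP|8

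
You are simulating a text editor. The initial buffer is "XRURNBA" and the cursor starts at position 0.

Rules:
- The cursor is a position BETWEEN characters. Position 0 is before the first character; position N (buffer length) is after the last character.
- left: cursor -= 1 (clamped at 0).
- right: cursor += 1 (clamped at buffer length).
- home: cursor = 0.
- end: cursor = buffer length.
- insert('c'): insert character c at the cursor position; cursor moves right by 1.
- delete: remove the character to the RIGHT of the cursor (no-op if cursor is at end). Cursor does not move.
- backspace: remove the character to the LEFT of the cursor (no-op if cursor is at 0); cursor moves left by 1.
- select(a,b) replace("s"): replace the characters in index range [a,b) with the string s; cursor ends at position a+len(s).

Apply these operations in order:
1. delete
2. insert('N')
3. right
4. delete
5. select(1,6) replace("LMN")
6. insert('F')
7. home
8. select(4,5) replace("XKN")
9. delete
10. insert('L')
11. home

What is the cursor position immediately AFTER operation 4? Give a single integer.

After op 1 (delete): buf='RURNBA' cursor=0
After op 2 (insert('N')): buf='NRURNBA' cursor=1
After op 3 (right): buf='NRURNBA' cursor=2
After op 4 (delete): buf='NRRNBA' cursor=2

Answer: 2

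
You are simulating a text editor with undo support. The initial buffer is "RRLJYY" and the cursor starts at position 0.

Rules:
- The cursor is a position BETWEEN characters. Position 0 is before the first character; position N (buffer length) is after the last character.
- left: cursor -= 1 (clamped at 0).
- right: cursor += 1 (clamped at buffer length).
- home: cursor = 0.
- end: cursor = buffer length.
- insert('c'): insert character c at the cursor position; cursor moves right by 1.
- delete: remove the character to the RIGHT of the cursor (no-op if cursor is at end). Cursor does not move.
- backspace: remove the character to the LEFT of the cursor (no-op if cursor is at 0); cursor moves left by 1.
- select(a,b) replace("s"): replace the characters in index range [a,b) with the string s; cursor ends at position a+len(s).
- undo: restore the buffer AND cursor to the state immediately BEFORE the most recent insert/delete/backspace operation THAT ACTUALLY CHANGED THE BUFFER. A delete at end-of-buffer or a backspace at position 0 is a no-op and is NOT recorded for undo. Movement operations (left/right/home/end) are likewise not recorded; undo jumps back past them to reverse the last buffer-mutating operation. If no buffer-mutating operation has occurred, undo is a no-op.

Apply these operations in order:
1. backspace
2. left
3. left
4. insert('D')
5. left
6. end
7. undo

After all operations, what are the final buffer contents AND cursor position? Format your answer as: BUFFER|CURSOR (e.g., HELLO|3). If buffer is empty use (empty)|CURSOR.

After op 1 (backspace): buf='RRLJYY' cursor=0
After op 2 (left): buf='RRLJYY' cursor=0
After op 3 (left): buf='RRLJYY' cursor=0
After op 4 (insert('D')): buf='DRRLJYY' cursor=1
After op 5 (left): buf='DRRLJYY' cursor=0
After op 6 (end): buf='DRRLJYY' cursor=7
After op 7 (undo): buf='RRLJYY' cursor=0

Answer: RRLJYY|0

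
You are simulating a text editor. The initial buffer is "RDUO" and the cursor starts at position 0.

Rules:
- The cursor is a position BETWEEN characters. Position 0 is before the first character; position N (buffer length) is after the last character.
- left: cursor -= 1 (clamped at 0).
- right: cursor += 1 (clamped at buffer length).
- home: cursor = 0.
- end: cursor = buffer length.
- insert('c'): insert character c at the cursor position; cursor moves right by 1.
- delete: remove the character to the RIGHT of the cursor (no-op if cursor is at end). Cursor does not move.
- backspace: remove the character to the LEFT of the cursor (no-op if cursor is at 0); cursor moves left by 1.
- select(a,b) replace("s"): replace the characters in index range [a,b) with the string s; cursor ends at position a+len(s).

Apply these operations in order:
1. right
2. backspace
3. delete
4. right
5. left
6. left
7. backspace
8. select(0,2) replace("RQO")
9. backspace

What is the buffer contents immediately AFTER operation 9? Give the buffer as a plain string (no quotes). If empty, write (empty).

Answer: RQ

Derivation:
After op 1 (right): buf='RDUO' cursor=1
After op 2 (backspace): buf='DUO' cursor=0
After op 3 (delete): buf='UO' cursor=0
After op 4 (right): buf='UO' cursor=1
After op 5 (left): buf='UO' cursor=0
After op 6 (left): buf='UO' cursor=0
After op 7 (backspace): buf='UO' cursor=0
After op 8 (select(0,2) replace("RQO")): buf='RQO' cursor=3
After op 9 (backspace): buf='RQ' cursor=2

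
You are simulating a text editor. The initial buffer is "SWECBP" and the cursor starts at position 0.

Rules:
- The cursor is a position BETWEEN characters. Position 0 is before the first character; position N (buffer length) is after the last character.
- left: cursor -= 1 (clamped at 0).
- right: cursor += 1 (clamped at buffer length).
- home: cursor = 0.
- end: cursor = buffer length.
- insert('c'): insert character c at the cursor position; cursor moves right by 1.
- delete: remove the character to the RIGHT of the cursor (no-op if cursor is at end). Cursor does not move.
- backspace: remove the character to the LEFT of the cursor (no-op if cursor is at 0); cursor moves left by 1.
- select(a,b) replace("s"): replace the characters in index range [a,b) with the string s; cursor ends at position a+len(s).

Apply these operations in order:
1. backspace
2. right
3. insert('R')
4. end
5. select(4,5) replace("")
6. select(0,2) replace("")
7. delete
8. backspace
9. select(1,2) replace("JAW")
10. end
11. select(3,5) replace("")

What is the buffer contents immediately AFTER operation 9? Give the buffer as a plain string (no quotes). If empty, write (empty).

After op 1 (backspace): buf='SWECBP' cursor=0
After op 2 (right): buf='SWECBP' cursor=1
After op 3 (insert('R')): buf='SRWECBP' cursor=2
After op 4 (end): buf='SRWECBP' cursor=7
After op 5 (select(4,5) replace("")): buf='SRWEBP' cursor=4
After op 6 (select(0,2) replace("")): buf='WEBP' cursor=0
After op 7 (delete): buf='EBP' cursor=0
After op 8 (backspace): buf='EBP' cursor=0
After op 9 (select(1,2) replace("JAW")): buf='EJAWP' cursor=4

Answer: EJAWP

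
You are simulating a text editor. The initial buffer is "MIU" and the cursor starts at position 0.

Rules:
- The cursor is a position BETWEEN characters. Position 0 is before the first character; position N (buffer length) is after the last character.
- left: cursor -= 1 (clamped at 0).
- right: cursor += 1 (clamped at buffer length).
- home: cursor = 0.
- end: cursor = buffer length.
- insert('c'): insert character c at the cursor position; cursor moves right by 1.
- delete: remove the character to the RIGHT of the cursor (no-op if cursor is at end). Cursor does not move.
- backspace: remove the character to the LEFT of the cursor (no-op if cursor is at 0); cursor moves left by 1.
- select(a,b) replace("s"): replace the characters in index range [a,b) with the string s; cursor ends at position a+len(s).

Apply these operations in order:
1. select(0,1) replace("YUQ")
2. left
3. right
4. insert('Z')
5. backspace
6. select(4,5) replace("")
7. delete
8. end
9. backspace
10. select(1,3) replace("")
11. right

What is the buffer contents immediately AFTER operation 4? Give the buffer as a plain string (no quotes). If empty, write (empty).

Answer: YUQZIU

Derivation:
After op 1 (select(0,1) replace("YUQ")): buf='YUQIU' cursor=3
After op 2 (left): buf='YUQIU' cursor=2
After op 3 (right): buf='YUQIU' cursor=3
After op 4 (insert('Z')): buf='YUQZIU' cursor=4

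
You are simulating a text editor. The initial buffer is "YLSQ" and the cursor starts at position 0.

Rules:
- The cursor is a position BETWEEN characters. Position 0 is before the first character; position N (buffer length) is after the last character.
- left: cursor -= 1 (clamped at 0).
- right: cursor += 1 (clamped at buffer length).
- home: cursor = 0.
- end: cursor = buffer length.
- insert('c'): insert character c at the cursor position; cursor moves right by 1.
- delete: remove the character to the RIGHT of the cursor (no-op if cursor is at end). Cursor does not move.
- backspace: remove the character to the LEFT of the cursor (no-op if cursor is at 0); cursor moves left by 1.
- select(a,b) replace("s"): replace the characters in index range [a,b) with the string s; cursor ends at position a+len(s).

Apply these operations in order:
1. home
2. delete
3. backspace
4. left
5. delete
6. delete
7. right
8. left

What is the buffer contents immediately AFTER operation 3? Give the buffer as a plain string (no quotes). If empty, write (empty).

After op 1 (home): buf='YLSQ' cursor=0
After op 2 (delete): buf='LSQ' cursor=0
After op 3 (backspace): buf='LSQ' cursor=0

Answer: LSQ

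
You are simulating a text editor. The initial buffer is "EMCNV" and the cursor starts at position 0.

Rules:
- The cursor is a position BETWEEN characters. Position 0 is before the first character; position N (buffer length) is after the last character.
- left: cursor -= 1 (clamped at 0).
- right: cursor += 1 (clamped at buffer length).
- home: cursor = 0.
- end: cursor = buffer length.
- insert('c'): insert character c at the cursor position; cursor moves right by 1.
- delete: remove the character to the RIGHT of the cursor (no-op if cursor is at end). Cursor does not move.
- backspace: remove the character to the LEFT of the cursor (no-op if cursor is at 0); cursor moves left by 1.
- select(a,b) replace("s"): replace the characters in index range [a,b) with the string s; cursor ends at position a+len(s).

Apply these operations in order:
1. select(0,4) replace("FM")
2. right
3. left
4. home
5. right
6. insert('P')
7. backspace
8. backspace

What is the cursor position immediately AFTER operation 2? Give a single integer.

Answer: 3

Derivation:
After op 1 (select(0,4) replace("FM")): buf='FMV' cursor=2
After op 2 (right): buf='FMV' cursor=3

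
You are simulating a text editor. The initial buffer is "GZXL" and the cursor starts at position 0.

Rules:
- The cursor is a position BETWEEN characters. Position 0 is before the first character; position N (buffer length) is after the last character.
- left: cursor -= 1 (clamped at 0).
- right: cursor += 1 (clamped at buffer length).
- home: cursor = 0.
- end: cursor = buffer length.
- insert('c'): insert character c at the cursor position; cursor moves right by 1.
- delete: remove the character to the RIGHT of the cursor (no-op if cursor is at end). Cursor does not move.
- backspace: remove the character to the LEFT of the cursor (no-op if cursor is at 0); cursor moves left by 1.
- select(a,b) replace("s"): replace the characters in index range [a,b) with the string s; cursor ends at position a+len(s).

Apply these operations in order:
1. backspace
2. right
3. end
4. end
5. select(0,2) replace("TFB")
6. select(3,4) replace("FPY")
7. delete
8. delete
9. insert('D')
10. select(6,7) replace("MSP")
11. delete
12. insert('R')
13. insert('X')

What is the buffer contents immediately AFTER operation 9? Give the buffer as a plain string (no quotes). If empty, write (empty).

Answer: TFBFPYD

Derivation:
After op 1 (backspace): buf='GZXL' cursor=0
After op 2 (right): buf='GZXL' cursor=1
After op 3 (end): buf='GZXL' cursor=4
After op 4 (end): buf='GZXL' cursor=4
After op 5 (select(0,2) replace("TFB")): buf='TFBXL' cursor=3
After op 6 (select(3,4) replace("FPY")): buf='TFBFPYL' cursor=6
After op 7 (delete): buf='TFBFPY' cursor=6
After op 8 (delete): buf='TFBFPY' cursor=6
After op 9 (insert('D')): buf='TFBFPYD' cursor=7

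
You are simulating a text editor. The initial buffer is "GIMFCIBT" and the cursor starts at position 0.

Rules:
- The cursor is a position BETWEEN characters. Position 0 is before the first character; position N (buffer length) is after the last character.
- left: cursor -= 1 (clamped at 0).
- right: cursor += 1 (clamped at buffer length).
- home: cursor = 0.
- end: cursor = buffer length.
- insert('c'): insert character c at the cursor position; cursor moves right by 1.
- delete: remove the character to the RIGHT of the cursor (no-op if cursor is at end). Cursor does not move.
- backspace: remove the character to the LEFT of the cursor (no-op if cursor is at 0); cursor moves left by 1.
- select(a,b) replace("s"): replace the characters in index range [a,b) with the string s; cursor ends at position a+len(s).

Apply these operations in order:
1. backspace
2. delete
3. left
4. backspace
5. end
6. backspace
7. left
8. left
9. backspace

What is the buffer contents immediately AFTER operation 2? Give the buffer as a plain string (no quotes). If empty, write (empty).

Answer: IMFCIBT

Derivation:
After op 1 (backspace): buf='GIMFCIBT' cursor=0
After op 2 (delete): buf='IMFCIBT' cursor=0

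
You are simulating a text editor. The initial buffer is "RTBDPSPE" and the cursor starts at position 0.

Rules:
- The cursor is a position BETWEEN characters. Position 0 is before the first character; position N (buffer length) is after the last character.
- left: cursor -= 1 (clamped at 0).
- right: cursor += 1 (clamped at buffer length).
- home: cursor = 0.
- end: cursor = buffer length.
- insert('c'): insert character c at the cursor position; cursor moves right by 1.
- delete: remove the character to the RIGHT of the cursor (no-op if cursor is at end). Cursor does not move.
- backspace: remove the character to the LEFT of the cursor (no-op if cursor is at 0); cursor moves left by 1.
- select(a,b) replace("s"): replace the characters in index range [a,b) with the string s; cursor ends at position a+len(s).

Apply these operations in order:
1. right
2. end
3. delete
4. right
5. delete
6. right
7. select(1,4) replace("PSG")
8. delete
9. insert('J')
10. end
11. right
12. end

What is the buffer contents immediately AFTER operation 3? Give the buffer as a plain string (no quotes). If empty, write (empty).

Answer: RTBDPSPE

Derivation:
After op 1 (right): buf='RTBDPSPE' cursor=1
After op 2 (end): buf='RTBDPSPE' cursor=8
After op 3 (delete): buf='RTBDPSPE' cursor=8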